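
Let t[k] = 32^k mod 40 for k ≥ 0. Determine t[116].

Listing terms: t[0] = 1,  t[1] = 32,  t[2] = 24,  t[3] = 8,  t[4] = 16,  t[5] = 32.
Since t[5] = t[1] = 32, the sequence is eventually periodic: after a pre-period of length 1 it cycles with period 4.
For k ≥ 1, t[k] depends only on (k - 1) mod 4. (116 - 1) mod 4 = 3, so t[116] = t[4] = 16.

16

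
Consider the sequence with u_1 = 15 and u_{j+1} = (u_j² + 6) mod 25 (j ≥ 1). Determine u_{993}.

Listing terms: u_1 = 15, u_2 = 6, u_3 = 17, u_4 = 20, u_5 = 6.
Since u_5 = u_2 = 6, the sequence is eventually periodic: after a pre-period of length 1 it cycles with period 3.
For j ≥ 2, u_j depends only on (j - 2) mod 3. (993 - 2) mod 3 = 1, so u_{993} = u_3 = 17.

17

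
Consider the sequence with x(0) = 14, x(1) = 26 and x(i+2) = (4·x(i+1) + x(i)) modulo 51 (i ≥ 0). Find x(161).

47

Listing terms: x(0) = 14, x(1) = 26, x(2) = 16, x(3) = 39, x(4) = 19, x(5) = 13, x(6) = 20, x(7) = 42, x(8) = 35, x(9) = 29, x(10) = 49, x(11) = 21, x(12) = 31, x(13) = 43, x(14) = 50, x(15) = 39, x(16) = 2, x(17) = 47, x(18) = 37, x(19) = 42, x(20) = 1, x(21) = 46, x(22) = 32, x(23) = 21, x(24) = 14, x(25) = 26.
The sequence repeats with period 24.
So x(161) = x(0 + ((161-0) mod 24)) = x(17) = 47.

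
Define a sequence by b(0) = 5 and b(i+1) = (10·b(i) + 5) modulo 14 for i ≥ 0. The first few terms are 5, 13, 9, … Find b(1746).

Listing terms: b(0) = 5, b(1) = 13, b(2) = 9, b(3) = 11, b(4) = 3, b(5) = 7, b(6) = 5.
The sequence repeats with period 6.
So b(1746) = b(0 + ((1746-0) mod 6)) = b(0) = 5.

5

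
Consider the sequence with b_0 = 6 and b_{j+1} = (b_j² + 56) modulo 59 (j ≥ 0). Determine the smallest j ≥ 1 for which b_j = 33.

1

b_0 = 6,  b_1 = 33,  b_2 = 24,  b_3 = 42,  b_4 = 50,  b_5 = 19,  b_6 = 4,  b_7 = 13,  b_8 = 48,  b_9 = 0,  b_{10} = 56,  b_{11} = 6.
The sequence repeats with period 11.
The value 33 first appears (with j ≥ 1) at b_1.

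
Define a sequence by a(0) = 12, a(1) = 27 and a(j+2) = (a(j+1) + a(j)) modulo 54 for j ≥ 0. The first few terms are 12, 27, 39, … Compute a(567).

42

a(0) = 12,  a(1) = 27,  a(2) = 39,  a(3) = 12,  a(4) = 51,  a(5) = 9,  a(6) = 6,  a(7) = 15,  a(8) = 21,  a(9) = 36,  a(10) = 3,  a(11) = 39,  a(12) = 42,  a(13) = 27,  a(14) = 15,  a(15) = 42,  a(16) = 3,  a(17) = 45,  a(18) = 48,  a(19) = 39,  a(20) = 33,  a(21) = 18,  a(22) = 51,  a(23) = 15,  a(24) = 12,  a(25) = 27.
The sequence repeats with period 24.
So a(567) = a(0 + ((567-0) mod 24)) = a(15) = 42.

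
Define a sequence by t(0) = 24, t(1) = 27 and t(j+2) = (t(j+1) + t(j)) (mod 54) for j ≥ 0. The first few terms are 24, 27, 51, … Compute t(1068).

30

Computing terms: t(0) = 24, t(1) = 27, t(2) = 51, t(3) = 24, t(4) = 21, t(5) = 45, t(6) = 12, t(7) = 3, t(8) = 15, t(9) = 18, t(10) = 33, t(11) = 51, t(12) = 30, t(13) = 27, t(14) = 3, t(15) = 30, t(16) = 33, t(17) = 9, t(18) = 42, t(19) = 51, t(20) = 39, t(21) = 36, t(22) = 21, t(23) = 3, t(24) = 24, t(25) = 27.
Since (t(24), t(25)) = (t(0), t(1)) = (24, 27) (two consecutive terms determine the rest), the sequence is periodic with period 24.
So t(1068) = t(0 + ((1068-0) mod 24)) = t(12) = 30.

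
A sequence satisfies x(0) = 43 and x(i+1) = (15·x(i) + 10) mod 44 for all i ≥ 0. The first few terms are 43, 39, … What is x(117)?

23

x(0) = 43, x(1) = 39, x(2) = 23, x(3) = 3, x(4) = 11, x(5) = 43.
The sequence repeats with period 5.
(117 - 0) mod 5 = 2, so x(117) = x(2) = 23.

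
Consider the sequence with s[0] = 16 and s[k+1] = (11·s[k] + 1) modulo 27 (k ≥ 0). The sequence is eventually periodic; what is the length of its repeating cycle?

Computing terms: s[0] = 16, s[1] = 15, s[2] = 4, s[3] = 18, s[4] = 10, s[5] = 3, s[6] = 7, s[7] = 24, s[8] = 22, s[9] = 0, s[10] = 1, s[11] = 12, s[12] = 25, s[13] = 6, s[14] = 13, s[15] = 9, s[16] = 19, s[17] = 21, s[18] = 16.
The sequence repeats with period 18.

18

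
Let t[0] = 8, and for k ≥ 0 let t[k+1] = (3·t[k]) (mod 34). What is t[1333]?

6

t[0] = 8,  t[1] = 24,  t[2] = 4,  t[3] = 12,  t[4] = 2,  t[5] = 6,  t[6] = 18,  t[7] = 20,  t[8] = 26,  t[9] = 10,  t[10] = 30,  t[11] = 22,  t[12] = 32,  t[13] = 28,  t[14] = 16,  t[15] = 14,  t[16] = 8.
Since t[16] = t[0] = 8, the sequence is periodic with period 16.
So t[1333] = t[0 + ((1333-0) mod 16)] = t[5] = 6.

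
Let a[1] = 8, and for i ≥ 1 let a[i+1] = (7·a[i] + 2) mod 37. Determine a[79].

We have a[1] = 8; a[2] = 21; a[3] = 1; a[4] = 9; a[5] = 28; a[6] = 13; a[7] = 19; a[8] = 24; a[9] = 22; a[10] = 8.
Since a[10] = a[1] = 8, the sequence is periodic with period 9.
So a[79] = a[1 + ((79-1) mod 9)] = a[7] = 19.

19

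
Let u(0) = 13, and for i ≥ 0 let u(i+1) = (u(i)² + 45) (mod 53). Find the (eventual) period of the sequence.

Computing terms: u(0) = 13; u(1) = 2; u(2) = 49; u(3) = 8; u(4) = 3; u(5) = 1; u(6) = 46; u(7) = 41; u(8) = 30; u(9) = 44; u(10) = 20; u(11) = 21; u(12) = 9; u(13) = 20.
Since u(13) = u(10) = 20, the sequence is eventually periodic: after a pre-period of length 10 it cycles with period 3.

3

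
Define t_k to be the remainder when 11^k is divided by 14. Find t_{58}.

11

t_0 = 1, t_1 = 11, t_2 = 9, t_3 = 1.
Since t_3 = t_0 = 1, the sequence is periodic with period 3.
So t_{58} = t_{0 + ((58-0) mod 3)} = t_1 = 11.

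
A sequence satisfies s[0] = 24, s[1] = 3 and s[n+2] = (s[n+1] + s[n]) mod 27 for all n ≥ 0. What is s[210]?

18

Computing terms: s[0] = 24; s[1] = 3; s[2] = 0; s[3] = 3; s[4] = 3; s[5] = 6; s[6] = 9; s[7] = 15; s[8] = 24; s[9] = 12; s[10] = 9; s[11] = 21; s[12] = 3; s[13] = 24; s[14] = 0; s[15] = 24; s[16] = 24; s[17] = 21; s[18] = 18; s[19] = 12; s[20] = 3; s[21] = 15; s[22] = 18; s[23] = 6; s[24] = 24; s[25] = 3.
Since (s[24], s[25]) = (s[0], s[1]) = (24, 3) (two consecutive terms determine the rest), the sequence is periodic with period 24.
(210 - 0) mod 24 = 18, so s[210] = s[18] = 18.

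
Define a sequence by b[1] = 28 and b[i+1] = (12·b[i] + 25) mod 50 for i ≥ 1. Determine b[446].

21

Computing terms: b[1] = 28, b[2] = 11, b[3] = 7, b[4] = 9, b[5] = 33, b[6] = 21, b[7] = 27, b[8] = 49, b[9] = 13, b[10] = 31, b[11] = 47, b[12] = 39, b[13] = 43, b[14] = 41, b[15] = 17, b[16] = 29, b[17] = 23, b[18] = 1, b[19] = 37, b[20] = 19, b[21] = 3, b[22] = 11.
Since b[22] = b[2] = 11, the sequence is eventually periodic: after a pre-period of length 1 it cycles with period 20.
For i ≥ 2, b[i] depends only on (i - 2) mod 20. (446 - 2) mod 20 = 4, so b[446] = b[6] = 21.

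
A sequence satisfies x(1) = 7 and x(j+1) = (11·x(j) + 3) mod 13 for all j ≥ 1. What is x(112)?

Computing terms: x(1) = 7, x(2) = 2, x(3) = 12, x(4) = 5, x(5) = 6, x(6) = 4, x(7) = 8, x(8) = 0, x(9) = 3, x(10) = 10, x(11) = 9, x(12) = 11, x(13) = 7.
The sequence repeats with period 12.
(112 - 1) mod 12 = 3, so x(112) = x(4) = 5.

5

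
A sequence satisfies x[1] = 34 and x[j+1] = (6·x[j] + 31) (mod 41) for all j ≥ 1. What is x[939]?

x[1] = 34; x[2] = 30; x[3] = 6; x[4] = 26; x[5] = 23; x[6] = 5; x[7] = 20; x[8] = 28; x[9] = 35; x[10] = 36; x[11] = 1; x[12] = 37; x[13] = 7; x[14] = 32; x[15] = 18; x[16] = 16; x[17] = 4; x[18] = 14; x[19] = 33; x[20] = 24; x[21] = 11; x[22] = 15; x[23] = 39; x[24] = 19; x[25] = 22; x[26] = 40; x[27] = 25; x[28] = 17; x[29] = 10; x[30] = 9; x[31] = 3; x[32] = 8; x[33] = 38; x[34] = 13; x[35] = 27; x[36] = 29; x[37] = 0; x[38] = 31; x[39] = 12; x[40] = 21; x[41] = 34.
Since x[41] = x[1] = 34, the sequence is periodic with period 40.
(939 - 1) mod 40 = 18, so x[939] = x[19] = 33.

33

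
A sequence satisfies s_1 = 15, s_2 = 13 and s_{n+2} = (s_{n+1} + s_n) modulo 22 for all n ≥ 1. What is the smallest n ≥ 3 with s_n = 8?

24

Listing terms: s_1 = 15,  s_2 = 13,  s_3 = 6,  s_4 = 19,  s_5 = 3,  s_6 = 0,  s_7 = 3,  s_8 = 3,  s_9 = 6,  s_{10} = 9,  s_{11} = 15,  s_{12} = 2,  s_{13} = 17,  s_{14} = 19,  s_{15} = 14,  s_{16} = 11,  s_{17} = 3,  s_{18} = 14,  s_{19} = 17,  s_{20} = 9,  s_{21} = 4,  s_{22} = 13,  s_{23} = 17,  s_{24} = 8,  s_{25} = 3,  s_{26} = 11,  s_{27} = 14,  s_{28} = 3,  s_{29} = 17,  s_{30} = 20,  s_{31} = 15,  s_{32} = 13.
The sequence repeats with period 30.
The value 8 first appears (with n ≥ 3) at s_{24}.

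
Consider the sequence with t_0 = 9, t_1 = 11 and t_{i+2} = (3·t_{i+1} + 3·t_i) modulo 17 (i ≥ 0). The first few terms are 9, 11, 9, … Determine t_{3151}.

6

We have t_0 = 9, t_1 = 11, t_2 = 9, t_3 = 9, t_4 = 3, t_5 = 2, t_6 = 15, t_7 = 0, t_8 = 11, t_9 = 16, t_{10} = 13, t_{11} = 2, t_{12} = 11, t_{13} = 5, t_{14} = 14, t_{15} = 6, t_{16} = 9, t_{17} = 11.
Since (t_{16}, t_{17}) = (t_0, t_1) = (9, 11) (two consecutive terms determine the rest), the sequence is periodic with period 16.
(3151 - 0) mod 16 = 15, so t_{3151} = t_{15} = 6.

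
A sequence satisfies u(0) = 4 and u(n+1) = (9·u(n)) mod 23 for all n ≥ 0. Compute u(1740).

Computing terms: u(0) = 4; u(1) = 13; u(2) = 2; u(3) = 18; u(4) = 1; u(5) = 9; u(6) = 12; u(7) = 16; u(8) = 6; u(9) = 8; u(10) = 3; u(11) = 4.
The sequence repeats with period 11.
So u(1740) = u(0 + ((1740-0) mod 11)) = u(2) = 2.

2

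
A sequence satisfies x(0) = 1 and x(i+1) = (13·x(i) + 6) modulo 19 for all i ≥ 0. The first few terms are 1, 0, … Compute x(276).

Computing terms: x(0) = 1, x(1) = 0, x(2) = 6, x(3) = 8, x(4) = 15, x(5) = 11, x(6) = 16, x(7) = 5, x(8) = 14, x(9) = 17, x(10) = 18, x(11) = 12, x(12) = 10, x(13) = 3, x(14) = 7, x(15) = 2, x(16) = 13, x(17) = 4, x(18) = 1.
The sequence repeats with period 18.
(276 - 0) mod 18 = 6, so x(276) = x(6) = 16.

16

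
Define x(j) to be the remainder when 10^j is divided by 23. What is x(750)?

Computing terms: x(1) = 10,  x(2) = 8,  x(3) = 11,  x(4) = 18,  x(5) = 19,  x(6) = 6,  x(7) = 14,  x(8) = 2,  x(9) = 20,  x(10) = 16,  x(11) = 22,  x(12) = 13,  x(13) = 15,  x(14) = 12,  x(15) = 5,  x(16) = 4,  x(17) = 17,  x(18) = 9,  x(19) = 21,  x(20) = 3,  x(21) = 7,  x(22) = 1,  x(23) = 10.
Since x(23) = x(1) = 10, the sequence is periodic with period 22.
So x(750) = x(1 + ((750-1) mod 22)) = x(2) = 8.

8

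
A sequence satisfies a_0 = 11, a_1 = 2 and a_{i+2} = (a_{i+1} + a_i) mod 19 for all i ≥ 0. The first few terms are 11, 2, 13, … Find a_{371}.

4

Computing terms: a_0 = 11, a_1 = 2, a_2 = 13, a_3 = 15, a_4 = 9, a_5 = 5, a_6 = 14, a_7 = 0, a_8 = 14, a_9 = 14, a_{10} = 9, a_{11} = 4, a_{12} = 13, a_{13} = 17, a_{14} = 11, a_{15} = 9, a_{16} = 1, a_{17} = 10, a_{18} = 11, a_{19} = 2.
Since (a_{18}, a_{19}) = (a_0, a_1) = (11, 2) (two consecutive terms determine the rest), the sequence is periodic with period 18.
So a_{371} = a_{0 + ((371-0) mod 18)} = a_{11} = 4.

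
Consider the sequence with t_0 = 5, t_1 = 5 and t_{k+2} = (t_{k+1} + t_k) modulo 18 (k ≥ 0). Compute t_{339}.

15

We have t_0 = 5, t_1 = 5, t_2 = 10, t_3 = 15, t_4 = 7, t_5 = 4, t_6 = 11, t_7 = 15, t_8 = 8, t_9 = 5, t_{10} = 13, t_{11} = 0, t_{12} = 13, t_{13} = 13, t_{14} = 8, t_{15} = 3, t_{16} = 11, t_{17} = 14, t_{18} = 7, t_{19} = 3, t_{20} = 10, t_{21} = 13, t_{22} = 5, t_{23} = 0, t_{24} = 5, t_{25} = 5.
The sequence repeats with period 24.
(339 - 0) mod 24 = 3, so t_{339} = t_3 = 15.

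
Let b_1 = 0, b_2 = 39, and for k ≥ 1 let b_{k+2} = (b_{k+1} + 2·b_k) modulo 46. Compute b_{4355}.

19

Computing terms: b_1 = 0; b_2 = 39; b_3 = 39; b_4 = 25; b_5 = 11; b_6 = 15; b_7 = 37; b_8 = 21; b_9 = 3; b_{10} = 45; b_{11} = 5; b_{12} = 3; b_{13} = 13; b_{14} = 19; b_{15} = 45; b_{16} = 37; b_{17} = 35; b_{18} = 17; b_{19} = 41; b_{20} = 29; b_{21} = 19; b_{22} = 31; b_{23} = 23; b_{24} = 39; b_{25} = 39.
Since (b_{24}, b_{25}) = (b_2, b_3) = (39, 39) (two consecutive terms determine the rest), the sequence is eventually periodic: after a pre-period of length 1 it cycles with period 22.
For k ≥ 2, b_k depends only on (k - 2) mod 22. (4355 - 2) mod 22 = 19, so b_{4355} = b_{21} = 19.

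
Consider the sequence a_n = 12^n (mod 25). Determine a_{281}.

12

Computing terms: a_0 = 1, a_1 = 12, a_2 = 19, a_3 = 3, a_4 = 11, a_5 = 7, a_6 = 9, a_7 = 8, a_8 = 21, a_9 = 2, a_{10} = 24, a_{11} = 13, a_{12} = 6, a_{13} = 22, a_{14} = 14, a_{15} = 18, a_{16} = 16, a_{17} = 17, a_{18} = 4, a_{19} = 23, a_{20} = 1.
Since a_{20} = a_0 = 1, the sequence is periodic with period 20.
So a_{281} = a_{0 + ((281-0) mod 20)} = a_1 = 12.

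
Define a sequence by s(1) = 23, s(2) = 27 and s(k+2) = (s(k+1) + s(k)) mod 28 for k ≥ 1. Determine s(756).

0

s(1) = 23, s(2) = 27, s(3) = 22, s(4) = 21, s(5) = 15, s(6) = 8, s(7) = 23, s(8) = 3, s(9) = 26, s(10) = 1, s(11) = 27, s(12) = 0, s(13) = 27, s(14) = 27, s(15) = 26, s(16) = 25, s(17) = 23, s(18) = 20, s(19) = 15, s(20) = 7, s(21) = 22, s(22) = 1, s(23) = 23, s(24) = 24, s(25) = 19, s(26) = 15, s(27) = 6, s(28) = 21, s(29) = 27, s(30) = 20, s(31) = 19, s(32) = 11, s(33) = 2, s(34) = 13, s(35) = 15, s(36) = 0, s(37) = 15, s(38) = 15, s(39) = 2, s(40) = 17, s(41) = 19, s(42) = 8, s(43) = 27, s(44) = 7, s(45) = 6, s(46) = 13, s(47) = 19, s(48) = 4, s(49) = 23, s(50) = 27.
Since (s(49), s(50)) = (s(1), s(2)) = (23, 27) (two consecutive terms determine the rest), the sequence is periodic with period 48.
(756 - 1) mod 48 = 35, so s(756) = s(36) = 0.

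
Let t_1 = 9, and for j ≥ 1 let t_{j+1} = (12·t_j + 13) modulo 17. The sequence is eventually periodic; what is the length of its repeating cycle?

Listing terms: t_1 = 9; t_2 = 2; t_3 = 3; t_4 = 15; t_5 = 6; t_6 = 0; t_7 = 13; t_8 = 16; t_9 = 1; t_{10} = 8; t_{11} = 7; t_{12} = 12; t_{13} = 4; t_{14} = 10; t_{15} = 14; t_{16} = 11; t_{17} = 9.
Since t_{17} = t_1 = 9, the sequence is periodic with period 16.

16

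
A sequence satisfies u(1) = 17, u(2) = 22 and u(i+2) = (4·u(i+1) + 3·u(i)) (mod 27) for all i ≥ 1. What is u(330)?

13

Computing terms: u(1) = 17,  u(2) = 22,  u(3) = 4,  u(4) = 1,  u(5) = 16,  u(6) = 13,  u(7) = 19,  u(8) = 7,  u(9) = 4,  u(10) = 10,  u(11) = 25,  u(12) = 22,  u(13) = 1,  u(14) = 16.
Since (u(13), u(14)) = (u(4), u(5)) = (1, 16) (two consecutive terms determine the rest), the sequence is eventually periodic: after a pre-period of length 3 it cycles with period 9.
For i ≥ 4, u(i) depends only on (i - 4) mod 9. (330 - 4) mod 9 = 2, so u(330) = u(6) = 13.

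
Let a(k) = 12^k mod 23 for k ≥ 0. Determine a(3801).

9

Listing terms: a(0) = 1, a(1) = 12, a(2) = 6, a(3) = 3, a(4) = 13, a(5) = 18, a(6) = 9, a(7) = 16, a(8) = 8, a(9) = 4, a(10) = 2, a(11) = 1.
Since a(11) = a(0) = 1, the sequence is periodic with period 11.
So a(3801) = a(0 + ((3801-0) mod 11)) = a(6) = 9.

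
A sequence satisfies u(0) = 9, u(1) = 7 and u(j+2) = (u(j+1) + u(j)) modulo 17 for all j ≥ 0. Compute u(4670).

We have u(0) = 9, u(1) = 7, u(2) = 16, u(3) = 6, u(4) = 5, u(5) = 11, u(6) = 16, u(7) = 10, u(8) = 9, u(9) = 2, u(10) = 11, u(11) = 13, u(12) = 7, u(13) = 3, u(14) = 10, u(15) = 13, u(16) = 6, u(17) = 2, u(18) = 8, u(19) = 10, u(20) = 1, u(21) = 11, u(22) = 12, u(23) = 6, u(24) = 1, u(25) = 7, u(26) = 8, u(27) = 15, u(28) = 6, u(29) = 4, u(30) = 10, u(31) = 14, u(32) = 7, u(33) = 4, u(34) = 11, u(35) = 15, u(36) = 9, u(37) = 7.
Since (u(36), u(37)) = (u(0), u(1)) = (9, 7) (two consecutive terms determine the rest), the sequence is periodic with period 36.
So u(4670) = u(0 + ((4670-0) mod 36)) = u(26) = 8.

8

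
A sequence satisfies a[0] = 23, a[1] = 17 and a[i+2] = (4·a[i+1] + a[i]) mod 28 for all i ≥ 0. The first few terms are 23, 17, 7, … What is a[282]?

7

a[0] = 23; a[1] = 17; a[2] = 7; a[3] = 17; a[4] = 19; a[5] = 9; a[6] = 27; a[7] = 5; a[8] = 19; a[9] = 25; a[10] = 7; a[11] = 25; a[12] = 23; a[13] = 5; a[14] = 15; a[15] = 9; a[16] = 23; a[17] = 17.
The sequence repeats with period 16.
(282 - 0) mod 16 = 10, so a[282] = a[10] = 7.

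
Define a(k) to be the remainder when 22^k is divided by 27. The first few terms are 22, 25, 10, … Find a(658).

22

We have a(1) = 22,  a(2) = 25,  a(3) = 10,  a(4) = 4,  a(5) = 7,  a(6) = 19,  a(7) = 13,  a(8) = 16,  a(9) = 1,  a(10) = 22.
Since a(10) = a(1) = 22, the sequence is periodic with period 9.
(658 - 1) mod 9 = 0, so a(658) = a(1) = 22.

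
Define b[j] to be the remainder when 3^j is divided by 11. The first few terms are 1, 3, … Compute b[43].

b[0] = 1, b[1] = 3, b[2] = 9, b[3] = 5, b[4] = 4, b[5] = 1.
Since b[5] = b[0] = 1, the sequence is periodic with period 5.
So b[43] = b[0 + ((43-0) mod 5)] = b[3] = 5.

5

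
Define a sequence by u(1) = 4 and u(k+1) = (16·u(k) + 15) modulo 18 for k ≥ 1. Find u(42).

1

u(1) = 4,  u(2) = 7,  u(3) = 1,  u(4) = 13,  u(5) = 7.
Since u(5) = u(2) = 7, the sequence is eventually periodic: after a pre-period of length 1 it cycles with period 3.
For k ≥ 2, u(k) depends only on (k - 2) mod 3. (42 - 2) mod 3 = 1, so u(42) = u(3) = 1.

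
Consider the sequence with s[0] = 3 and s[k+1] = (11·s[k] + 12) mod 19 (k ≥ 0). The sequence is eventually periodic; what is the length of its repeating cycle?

Listing terms: s[0] = 3, s[1] = 7, s[2] = 13, s[3] = 3.
The sequence repeats with period 3.

3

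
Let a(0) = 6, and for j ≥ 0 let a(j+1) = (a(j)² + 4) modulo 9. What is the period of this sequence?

Listing terms: a(0) = 6, a(1) = 4, a(2) = 2, a(3) = 8, a(4) = 5, a(5) = 2.
Since a(5) = a(2) = 2, the sequence is eventually periodic: after a pre-period of length 2 it cycles with period 3.

3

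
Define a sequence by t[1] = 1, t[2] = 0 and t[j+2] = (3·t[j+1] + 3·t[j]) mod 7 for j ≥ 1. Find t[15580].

3

We have t[1] = 1; t[2] = 0; t[3] = 3; t[4] = 2; t[5] = 1; t[6] = 2; t[7] = 2; t[8] = 5; t[9] = 0; t[10] = 1; t[11] = 3; t[12] = 5; t[13] = 3; t[14] = 3; t[15] = 4; t[16] = 0; t[17] = 5; t[18] = 1; t[19] = 4; t[20] = 1; t[21] = 1; t[22] = 6; t[23] = 0; t[24] = 4; t[25] = 5; t[26] = 6; t[27] = 5; t[28] = 5; t[29] = 2; t[30] = 0; t[31] = 6; t[32] = 4; t[33] = 2; t[34] = 4; t[35] = 4; t[36] = 3; t[37] = 0; t[38] = 2; t[39] = 6; t[40] = 3; t[41] = 6; t[42] = 6; t[43] = 1; t[44] = 0.
Since (t[43], t[44]) = (t[1], t[2]) = (1, 0) (two consecutive terms determine the rest), the sequence is periodic with period 42.
So t[15580] = t[1 + ((15580-1) mod 42)] = t[40] = 3.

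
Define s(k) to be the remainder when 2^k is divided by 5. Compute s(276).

1

Listing terms: s(1) = 2,  s(2) = 4,  s(3) = 3,  s(4) = 1,  s(5) = 2.
The sequence repeats with period 4.
(276 - 1) mod 4 = 3, so s(276) = s(4) = 1.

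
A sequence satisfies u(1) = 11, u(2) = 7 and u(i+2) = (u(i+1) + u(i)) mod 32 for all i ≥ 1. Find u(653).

27

Computing terms: u(1) = 11; u(2) = 7; u(3) = 18; u(4) = 25; u(5) = 11; u(6) = 4; u(7) = 15; u(8) = 19; u(9) = 2; u(10) = 21; u(11) = 23; u(12) = 12; u(13) = 3; u(14) = 15; u(15) = 18; u(16) = 1; u(17) = 19; u(18) = 20; u(19) = 7; u(20) = 27; u(21) = 2; u(22) = 29; u(23) = 31; u(24) = 28; u(25) = 27; u(26) = 23; u(27) = 18; u(28) = 9; u(29) = 27; u(30) = 4; u(31) = 31; u(32) = 3; u(33) = 2; u(34) = 5; u(35) = 7; u(36) = 12; u(37) = 19; u(38) = 31; u(39) = 18; u(40) = 17; u(41) = 3; u(42) = 20; u(43) = 23; u(44) = 11; u(45) = 2; u(46) = 13; u(47) = 15; u(48) = 28; u(49) = 11; u(50) = 7.
The sequence repeats with period 48.
(653 - 1) mod 48 = 28, so u(653) = u(29) = 27.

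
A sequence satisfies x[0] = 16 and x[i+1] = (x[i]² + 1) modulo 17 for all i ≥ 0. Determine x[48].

16

Listing terms: x[0] = 16,  x[1] = 2,  x[2] = 5,  x[3] = 9,  x[4] = 14,  x[5] = 10,  x[6] = 16.
The sequence repeats with period 6.
(48 - 0) mod 6 = 0, so x[48] = x[0] = 16.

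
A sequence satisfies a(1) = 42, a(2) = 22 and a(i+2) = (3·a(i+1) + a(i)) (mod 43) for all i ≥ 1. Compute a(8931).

Listing terms: a(1) = 42, a(2) = 22, a(3) = 22, a(4) = 2, a(5) = 28, a(6) = 0, a(7) = 28, a(8) = 41, a(9) = 22, a(10) = 21, a(11) = 42, a(12) = 18, a(13) = 10, a(14) = 5, a(15) = 25, a(16) = 37, a(17) = 7, a(18) = 15, a(19) = 9, a(20) = 42, a(21) = 6, a(22) = 17, a(23) = 14, a(24) = 16, a(25) = 19, a(26) = 30, a(27) = 23, a(28) = 13, a(29) = 19, a(30) = 27, a(31) = 14, a(32) = 26, a(33) = 6, a(34) = 1, a(35) = 9, a(36) = 28, a(37) = 7, a(38) = 6, a(39) = 25, a(40) = 38, a(41) = 10, a(42) = 25, a(43) = 42, a(44) = 22.
The sequence repeats with period 42.
(8931 - 1) mod 42 = 26, so a(8931) = a(27) = 23.

23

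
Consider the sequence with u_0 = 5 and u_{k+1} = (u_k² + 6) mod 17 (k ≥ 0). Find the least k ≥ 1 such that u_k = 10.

3

u_0 = 5, u_1 = 14, u_2 = 15, u_3 = 10, u_4 = 4, u_5 = 5.
Since u_5 = u_0 = 5, the sequence is periodic with period 5.
The value 10 first appears (with k ≥ 1) at u_3.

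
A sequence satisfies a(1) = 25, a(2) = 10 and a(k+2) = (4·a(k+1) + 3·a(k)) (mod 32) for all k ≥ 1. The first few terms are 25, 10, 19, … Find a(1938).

Computing terms: a(1) = 25, a(2) = 10, a(3) = 19, a(4) = 10, a(5) = 1, a(6) = 2, a(7) = 11, a(8) = 18, a(9) = 9, a(10) = 26, a(11) = 3, a(12) = 26, a(13) = 17, a(14) = 18, a(15) = 27, a(16) = 2, a(17) = 25, a(18) = 10.
Since (a(17), a(18)) = (a(1), a(2)) = (25, 10) (two consecutive terms determine the rest), the sequence is periodic with period 16.
So a(1938) = a(1 + ((1938-1) mod 16)) = a(2) = 10.

10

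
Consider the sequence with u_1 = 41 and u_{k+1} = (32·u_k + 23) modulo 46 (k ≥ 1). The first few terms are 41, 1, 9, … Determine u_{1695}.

u_1 = 41; u_2 = 1; u_3 = 9; u_4 = 35; u_5 = 39; u_6 = 29; u_7 = 31; u_8 = 3; u_9 = 27; u_{10} = 13; u_{11} = 25; u_{12} = 41.
Since u_{12} = u_1 = 41, the sequence is periodic with period 11.
So u_{1695} = u_{1 + ((1695-1) mod 11)} = u_1 = 41.

41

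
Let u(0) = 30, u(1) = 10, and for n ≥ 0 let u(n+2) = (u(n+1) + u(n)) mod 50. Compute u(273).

0

We have u(0) = 30, u(1) = 10, u(2) = 40, u(3) = 0, u(4) = 40, u(5) = 40, u(6) = 30, u(7) = 20, u(8) = 0, u(9) = 20, u(10) = 20, u(11) = 40, u(12) = 10, u(13) = 0, u(14) = 10, u(15) = 10, u(16) = 20, u(17) = 30, u(18) = 0, u(19) = 30, u(20) = 30, u(21) = 10.
Since (u(20), u(21)) = (u(0), u(1)) = (30, 10) (two consecutive terms determine the rest), the sequence is periodic with period 20.
So u(273) = u(0 + ((273-0) mod 20)) = u(13) = 0.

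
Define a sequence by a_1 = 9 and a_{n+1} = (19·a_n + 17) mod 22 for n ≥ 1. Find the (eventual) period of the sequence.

10

a_1 = 9; a_2 = 12; a_3 = 3; a_4 = 8; a_5 = 15; a_6 = 16; a_7 = 13; a_8 = 0; a_9 = 17; a_{10} = 10; a_{11} = 9.
The sequence repeats with period 10.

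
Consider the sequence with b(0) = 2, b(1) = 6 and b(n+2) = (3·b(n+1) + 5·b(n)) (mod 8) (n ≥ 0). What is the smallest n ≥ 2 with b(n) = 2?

3

b(0) = 2, b(1) = 6, b(2) = 4, b(3) = 2, b(4) = 2, b(5) = 0, b(6) = 2, b(7) = 6.
Since (b(6), b(7)) = (b(0), b(1)) = (2, 6) (two consecutive terms determine the rest), the sequence is periodic with period 6.
The value 2 first appears (with n ≥ 2) at b(3).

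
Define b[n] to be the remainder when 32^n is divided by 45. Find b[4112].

Listing terms: b[0] = 1; b[1] = 32; b[2] = 34; b[3] = 8; b[4] = 31; b[5] = 2; b[6] = 19; b[7] = 23; b[8] = 16; b[9] = 17; b[10] = 4; b[11] = 38; b[12] = 1.
The sequence repeats with period 12.
(4112 - 0) mod 12 = 8, so b[4112] = b[8] = 16.

16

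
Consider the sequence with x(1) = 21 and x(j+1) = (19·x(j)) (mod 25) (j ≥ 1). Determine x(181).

We have x(1) = 21; x(2) = 24; x(3) = 6; x(4) = 14; x(5) = 16; x(6) = 4; x(7) = 1; x(8) = 19; x(9) = 11; x(10) = 9; x(11) = 21.
Since x(11) = x(1) = 21, the sequence is periodic with period 10.
(181 - 1) mod 10 = 0, so x(181) = x(1) = 21.

21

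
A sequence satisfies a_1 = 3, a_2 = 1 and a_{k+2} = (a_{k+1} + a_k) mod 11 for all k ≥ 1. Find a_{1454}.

a_1 = 3; a_2 = 1; a_3 = 4; a_4 = 5; a_5 = 9; a_6 = 3; a_7 = 1.
The sequence repeats with period 5.
So a_{1454} = a_{1 + ((1454-1) mod 5)} = a_4 = 5.

5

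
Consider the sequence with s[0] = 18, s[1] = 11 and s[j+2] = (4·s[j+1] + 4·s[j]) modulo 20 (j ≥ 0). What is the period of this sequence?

3

We have s[0] = 18,  s[1] = 11,  s[2] = 16,  s[3] = 8,  s[4] = 16,  s[5] = 16,  s[6] = 8.
Since (s[5], s[6]) = (s[2], s[3]) = (16, 8) (two consecutive terms determine the rest), the sequence is eventually periodic: after a pre-period of length 2 it cycles with period 3.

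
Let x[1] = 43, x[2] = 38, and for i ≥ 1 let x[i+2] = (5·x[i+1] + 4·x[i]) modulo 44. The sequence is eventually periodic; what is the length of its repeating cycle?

Computing terms: x[1] = 43; x[2] = 38; x[3] = 10; x[4] = 26; x[5] = 38; x[6] = 30; x[7] = 38; x[8] = 2; x[9] = 30; x[10] = 26; x[11] = 30; x[12] = 34; x[13] = 26; x[14] = 2; x[15] = 26; x[16] = 6; x[17] = 2; x[18] = 34; x[19] = 2; x[20] = 14; x[21] = 34; x[22] = 6; x[23] = 34; x[24] = 18; x[25] = 6; x[26] = 14; x[27] = 6; x[28] = 42; x[29] = 14; x[30] = 18; x[31] = 14; x[32] = 10; x[33] = 18; x[34] = 42; x[35] = 18; x[36] = 38; x[37] = 42; x[38] = 10; x[39] = 42; x[40] = 30; x[41] = 10; x[42] = 38; x[43] = 10.
Since (x[42], x[43]) = (x[2], x[3]) = (38, 10) (two consecutive terms determine the rest), the sequence is eventually periodic: after a pre-period of length 1 it cycles with period 40.

40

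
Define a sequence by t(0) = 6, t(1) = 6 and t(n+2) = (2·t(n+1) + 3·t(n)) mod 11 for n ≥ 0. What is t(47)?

We have t(0) = 6,  t(1) = 6,  t(2) = 8,  t(3) = 1,  t(4) = 4,  t(5) = 0,  t(6) = 1,  t(7) = 2,  t(8) = 7,  t(9) = 9,  t(10) = 6,  t(11) = 6.
The sequence repeats with period 10.
(47 - 0) mod 10 = 7, so t(47) = t(7) = 2.

2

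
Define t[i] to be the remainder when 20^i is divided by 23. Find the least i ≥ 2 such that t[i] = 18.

We have t[1] = 20,  t[2] = 9,  t[3] = 19,  t[4] = 12,  t[5] = 10,  t[6] = 16,  t[7] = 21,  t[8] = 6,  t[9] = 5,  t[10] = 8,  t[11] = 22,  t[12] = 3,  t[13] = 14,  t[14] = 4,  t[15] = 11,  t[16] = 13,  t[17] = 7,  t[18] = 2,  t[19] = 17,  t[20] = 18,  t[21] = 15,  t[22] = 1,  t[23] = 20.
Since t[23] = t[1] = 20, the sequence is periodic with period 22.
The value 18 first appears (with i ≥ 2) at t[20].

20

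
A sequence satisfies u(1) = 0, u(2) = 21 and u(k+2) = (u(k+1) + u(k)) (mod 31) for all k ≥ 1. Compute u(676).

Computing terms: u(1) = 0; u(2) = 21; u(3) = 21; u(4) = 11; u(5) = 1; u(6) = 12; u(7) = 13; u(8) = 25; u(9) = 7; u(10) = 1; u(11) = 8; u(12) = 9; u(13) = 17; u(14) = 26; u(15) = 12; u(16) = 7; u(17) = 19; u(18) = 26; u(19) = 14; u(20) = 9; u(21) = 23; u(22) = 1; u(23) = 24; u(24) = 25; u(25) = 18; u(26) = 12; u(27) = 30; u(28) = 11; u(29) = 10; u(30) = 21; u(31) = 0; u(32) = 21.
Since (u(31), u(32)) = (u(1), u(2)) = (0, 21) (two consecutive terms determine the rest), the sequence is periodic with period 30.
So u(676) = u(1 + ((676-1) mod 30)) = u(16) = 7.

7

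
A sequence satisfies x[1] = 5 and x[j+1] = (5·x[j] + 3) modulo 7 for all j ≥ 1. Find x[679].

5

Listing terms: x[1] = 5; x[2] = 0; x[3] = 3; x[4] = 4; x[5] = 2; x[6] = 6; x[7] = 5.
The sequence repeats with period 6.
(679 - 1) mod 6 = 0, so x[679] = x[1] = 5.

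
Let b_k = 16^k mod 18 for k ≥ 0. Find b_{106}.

16

Listing terms: b_0 = 1, b_1 = 16, b_2 = 4, b_3 = 10, b_4 = 16.
Since b_4 = b_1 = 16, the sequence is eventually periodic: after a pre-period of length 1 it cycles with period 3.
For k ≥ 1, b_k depends only on (k - 1) mod 3. (106 - 1) mod 3 = 0, so b_{106} = b_1 = 16.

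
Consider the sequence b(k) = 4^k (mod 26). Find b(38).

We have b(1) = 4,  b(2) = 16,  b(3) = 12,  b(4) = 22,  b(5) = 10,  b(6) = 14,  b(7) = 4.
The sequence repeats with period 6.
(38 - 1) mod 6 = 1, so b(38) = b(2) = 16.

16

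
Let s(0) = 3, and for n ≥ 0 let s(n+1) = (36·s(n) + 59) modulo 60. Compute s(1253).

35

s(0) = 3; s(1) = 47; s(2) = 11; s(3) = 35; s(4) = 59; s(5) = 23; s(6) = 47.
Since s(6) = s(1) = 47, the sequence is eventually periodic: after a pre-period of length 1 it cycles with period 5.
For n ≥ 1, s(n) depends only on (n - 1) mod 5. (1253 - 1) mod 5 = 2, so s(1253) = s(3) = 35.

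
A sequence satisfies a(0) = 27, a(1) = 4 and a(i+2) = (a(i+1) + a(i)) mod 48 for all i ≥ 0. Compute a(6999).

43

a(0) = 27,  a(1) = 4,  a(2) = 31,  a(3) = 35,  a(4) = 18,  a(5) = 5,  a(6) = 23,  a(7) = 28,  a(8) = 3,  a(9) = 31,  a(10) = 34,  a(11) = 17,  a(12) = 3,  a(13) = 20,  a(14) = 23,  a(15) = 43,  a(16) = 18,  a(17) = 13,  a(18) = 31,  a(19) = 44,  a(20) = 27,  a(21) = 23,  a(22) = 2,  a(23) = 25,  a(24) = 27,  a(25) = 4.
Since (a(24), a(25)) = (a(0), a(1)) = (27, 4) (two consecutive terms determine the rest), the sequence is periodic with period 24.
(6999 - 0) mod 24 = 15, so a(6999) = a(15) = 43.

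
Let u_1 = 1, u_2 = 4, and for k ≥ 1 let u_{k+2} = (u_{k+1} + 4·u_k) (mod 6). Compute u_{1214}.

2

Computing terms: u_1 = 1,  u_2 = 4,  u_3 = 2,  u_4 = 0,  u_5 = 2,  u_6 = 2,  u_7 = 4,  u_8 = 0,  u_9 = 4,  u_{10} = 4,  u_{11} = 2.
Since (u_{10}, u_{11}) = (u_2, u_3) = (4, 2) (two consecutive terms determine the rest), the sequence is eventually periodic: after a pre-period of length 1 it cycles with period 8.
For k ≥ 2, u_k depends only on (k - 2) mod 8. (1214 - 2) mod 8 = 4, so u_{1214} = u_6 = 2.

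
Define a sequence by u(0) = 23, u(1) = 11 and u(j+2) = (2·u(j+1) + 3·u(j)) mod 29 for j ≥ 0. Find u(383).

8

We have u(0) = 23, u(1) = 11, u(2) = 4, u(3) = 12, u(4) = 7, u(5) = 21, u(6) = 5, u(7) = 15, u(8) = 16, u(9) = 19, u(10) = 28, u(11) = 26, u(12) = 20, u(13) = 2, u(14) = 6, u(15) = 18, u(16) = 25, u(17) = 17, u(18) = 22, u(19) = 8, u(20) = 24, u(21) = 14, u(22) = 13, u(23) = 10, u(24) = 1, u(25) = 3, u(26) = 9, u(27) = 27, u(28) = 23, u(29) = 11.
The sequence repeats with period 28.
So u(383) = u(0 + ((383-0) mod 28)) = u(19) = 8.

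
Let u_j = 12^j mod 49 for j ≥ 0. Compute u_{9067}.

5

We have u_0 = 1, u_1 = 12, u_2 = 46, u_3 = 13, u_4 = 9, u_5 = 10, u_6 = 22, u_7 = 19, u_8 = 32, u_9 = 41, u_{10} = 2, u_{11} = 24, u_{12} = 43, u_{13} = 26, u_{14} = 18, u_{15} = 20, u_{16} = 44, u_{17} = 38, u_{18} = 15, u_{19} = 33, u_{20} = 4, u_{21} = 48, u_{22} = 37, u_{23} = 3, u_{24} = 36, u_{25} = 40, u_{26} = 39, u_{27} = 27, u_{28} = 30, u_{29} = 17, u_{30} = 8, u_{31} = 47, u_{32} = 25, u_{33} = 6, u_{34} = 23, u_{35} = 31, u_{36} = 29, u_{37} = 5, u_{38} = 11, u_{39} = 34, u_{40} = 16, u_{41} = 45, u_{42} = 1.
The sequence repeats with period 42.
So u_{9067} = u_{0 + ((9067-0) mod 42)} = u_{37} = 5.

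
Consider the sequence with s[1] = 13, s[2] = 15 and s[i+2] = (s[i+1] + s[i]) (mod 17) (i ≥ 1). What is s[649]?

13

s[1] = 13; s[2] = 15; s[3] = 11; s[4] = 9; s[5] = 3; s[6] = 12; s[7] = 15; s[8] = 10; s[9] = 8; s[10] = 1; s[11] = 9; s[12] = 10; s[13] = 2; s[14] = 12; s[15] = 14; s[16] = 9; s[17] = 6; s[18] = 15; s[19] = 4; s[20] = 2; s[21] = 6; s[22] = 8; s[23] = 14; s[24] = 5; s[25] = 2; s[26] = 7; s[27] = 9; s[28] = 16; s[29] = 8; s[30] = 7; s[31] = 15; s[32] = 5; s[33] = 3; s[34] = 8; s[35] = 11; s[36] = 2; s[37] = 13; s[38] = 15.
Since (s[37], s[38]) = (s[1], s[2]) = (13, 15) (two consecutive terms determine the rest), the sequence is periodic with period 36.
So s[649] = s[1 + ((649-1) mod 36)] = s[1] = 13.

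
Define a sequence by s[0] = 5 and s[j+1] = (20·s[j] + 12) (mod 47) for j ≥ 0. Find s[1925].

13

We have s[0] = 5, s[1] = 18, s[2] = 43, s[3] = 26, s[4] = 15, s[5] = 30, s[6] = 1, s[7] = 32, s[8] = 41, s[9] = 33, s[10] = 14, s[11] = 10, s[12] = 24, s[13] = 22, s[14] = 29, s[15] = 28, s[16] = 8, s[17] = 31, s[18] = 21, s[19] = 9, s[20] = 4, s[21] = 45, s[22] = 19, s[23] = 16, s[24] = 3, s[25] = 25, s[26] = 42, s[27] = 6, s[28] = 38, s[29] = 20, s[30] = 36, s[31] = 27, s[32] = 35, s[33] = 7, s[34] = 11, s[35] = 44, s[36] = 46, s[37] = 39, s[38] = 40, s[39] = 13, s[40] = 37, s[41] = 0, s[42] = 12, s[43] = 17, s[44] = 23, s[45] = 2, s[46] = 5.
Since s[46] = s[0] = 5, the sequence is periodic with period 46.
(1925 - 0) mod 46 = 39, so s[1925] = s[39] = 13.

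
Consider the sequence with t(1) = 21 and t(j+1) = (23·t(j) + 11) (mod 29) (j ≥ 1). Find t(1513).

21

We have t(1) = 21; t(2) = 1; t(3) = 5; t(4) = 10; t(5) = 9; t(6) = 15; t(7) = 8; t(8) = 21.
The sequence repeats with period 7.
(1513 - 1) mod 7 = 0, so t(1513) = t(1) = 21.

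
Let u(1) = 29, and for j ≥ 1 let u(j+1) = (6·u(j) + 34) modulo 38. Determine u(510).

u(1) = 29; u(2) = 18; u(3) = 28; u(4) = 12; u(5) = 30; u(6) = 24; u(7) = 26; u(8) = 0; u(9) = 34; u(10) = 10; u(11) = 18.
Since u(11) = u(2) = 18, the sequence is eventually periodic: after a pre-period of length 1 it cycles with period 9.
For j ≥ 2, u(j) depends only on (j - 2) mod 9. (510 - 2) mod 9 = 4, so u(510) = u(6) = 24.

24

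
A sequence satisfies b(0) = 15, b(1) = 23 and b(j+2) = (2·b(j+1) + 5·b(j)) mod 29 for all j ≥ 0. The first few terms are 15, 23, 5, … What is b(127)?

We have b(0) = 15; b(1) = 23; b(2) = 5; b(3) = 9; b(4) = 14; b(5) = 15; b(6) = 13; b(7) = 14; b(8) = 6; b(9) = 24; b(10) = 20; b(11) = 15; b(12) = 14; b(13) = 16; b(14) = 15; b(15) = 23.
Since (b(14), b(15)) = (b(0), b(1)) = (15, 23) (two consecutive terms determine the rest), the sequence is periodic with period 14.
(127 - 0) mod 14 = 1, so b(127) = b(1) = 23.

23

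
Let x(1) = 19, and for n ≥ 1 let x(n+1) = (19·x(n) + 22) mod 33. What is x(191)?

Listing terms: x(1) = 19,  x(2) = 20,  x(3) = 6,  x(4) = 4,  x(5) = 32,  x(6) = 3,  x(7) = 13,  x(8) = 5,  x(9) = 18,  x(10) = 1,  x(11) = 8,  x(12) = 9,  x(13) = 28,  x(14) = 26,  x(15) = 21,  x(16) = 25,  x(17) = 2,  x(18) = 27,  x(19) = 7,  x(20) = 23,  x(21) = 30,  x(22) = 31,  x(23) = 17,  x(24) = 15,  x(25) = 10,  x(26) = 14,  x(27) = 24,  x(28) = 16,  x(29) = 29,  x(30) = 12,  x(31) = 19.
The sequence repeats with period 30.
(191 - 1) mod 30 = 10, so x(191) = x(11) = 8.

8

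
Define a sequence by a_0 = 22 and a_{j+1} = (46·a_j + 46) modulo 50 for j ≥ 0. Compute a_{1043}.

We have a_0 = 22,  a_1 = 8,  a_2 = 14,  a_3 = 40,  a_4 = 36,  a_5 = 2,  a_6 = 38,  a_7 = 44,  a_8 = 20,  a_9 = 16,  a_{10} = 32,  a_{11} = 18,  a_{12} = 24,  a_{13} = 0,  a_{14} = 46,  a_{15} = 12,  a_{16} = 48,  a_{17} = 4,  a_{18} = 30,  a_{19} = 26,  a_{20} = 42,  a_{21} = 28,  a_{22} = 34,  a_{23} = 10,  a_{24} = 6,  a_{25} = 22.
Since a_{25} = a_0 = 22, the sequence is periodic with period 25.
So a_{1043} = a_{0 + ((1043-0) mod 25)} = a_{18} = 30.

30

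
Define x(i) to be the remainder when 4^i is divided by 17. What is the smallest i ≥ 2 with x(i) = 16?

x(1) = 4,  x(2) = 16,  x(3) = 13,  x(4) = 1,  x(5) = 4.
The sequence repeats with period 4.
The value 16 first appears (with i ≥ 2) at x(2).

2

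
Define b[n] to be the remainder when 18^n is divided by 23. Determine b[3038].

Listing terms: b[0] = 1; b[1] = 18; b[2] = 2; b[3] = 13; b[4] = 4; b[5] = 3; b[6] = 8; b[7] = 6; b[8] = 16; b[9] = 12; b[10] = 9; b[11] = 1.
Since b[11] = b[0] = 1, the sequence is periodic with period 11.
So b[3038] = b[0 + ((3038-0) mod 11)] = b[2] = 2.

2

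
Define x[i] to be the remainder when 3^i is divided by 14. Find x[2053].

We have x[0] = 1, x[1] = 3, x[2] = 9, x[3] = 13, x[4] = 11, x[5] = 5, x[6] = 1.
Since x[6] = x[0] = 1, the sequence is periodic with period 6.
(2053 - 0) mod 6 = 1, so x[2053] = x[1] = 3.

3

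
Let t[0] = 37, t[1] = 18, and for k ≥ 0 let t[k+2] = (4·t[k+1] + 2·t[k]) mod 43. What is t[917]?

t[0] = 37,  t[1] = 18,  t[2] = 17,  t[3] = 18,  t[4] = 20,  t[5] = 30,  t[6] = 31,  t[7] = 12,  t[8] = 24,  t[9] = 34,  t[10] = 12,  t[11] = 30,  t[12] = 15,  t[13] = 34,  t[14] = 37,  t[15] = 1,  t[16] = 35,  t[17] = 13,  t[18] = 36,  t[19] = 41,  t[20] = 21,  t[21] = 37,  t[22] = 18.
The sequence repeats with period 21.
So t[917] = t[0 + ((917-0) mod 21)] = t[14] = 37.

37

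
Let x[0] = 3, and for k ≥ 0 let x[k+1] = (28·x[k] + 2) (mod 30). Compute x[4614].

Listing terms: x[0] = 3,  x[1] = 26,  x[2] = 10,  x[3] = 12,  x[4] = 8,  x[5] = 16,  x[6] = 0,  x[7] = 2,  x[8] = 28,  x[9] = 6,  x[10] = 20,  x[11] = 22,  x[12] = 18,  x[13] = 26.
Since x[13] = x[1] = 26, the sequence is eventually periodic: after a pre-period of length 1 it cycles with period 12.
For k ≥ 1, x[k] depends only on (k - 1) mod 12. (4614 - 1) mod 12 = 5, so x[4614] = x[6] = 0.

0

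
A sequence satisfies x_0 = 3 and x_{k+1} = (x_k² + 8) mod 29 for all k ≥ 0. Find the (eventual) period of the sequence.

5

We have x_0 = 3,  x_1 = 17,  x_2 = 7,  x_3 = 28,  x_4 = 9,  x_5 = 2,  x_6 = 12,  x_7 = 7.
Since x_7 = x_2 = 7, the sequence is eventually periodic: after a pre-period of length 2 it cycles with period 5.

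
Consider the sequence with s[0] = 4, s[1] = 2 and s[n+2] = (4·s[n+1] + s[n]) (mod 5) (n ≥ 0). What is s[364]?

2

We have s[0] = 4; s[1] = 2; s[2] = 2; s[3] = 0; s[4] = 2; s[5] = 3; s[6] = 4; s[7] = 4; s[8] = 0; s[9] = 4; s[10] = 1; s[11] = 3; s[12] = 3; s[13] = 0; s[14] = 3; s[15] = 2; s[16] = 1; s[17] = 1; s[18] = 0; s[19] = 1; s[20] = 4; s[21] = 2.
Since (s[20], s[21]) = (s[0], s[1]) = (4, 2) (two consecutive terms determine the rest), the sequence is periodic with period 20.
(364 - 0) mod 20 = 4, so s[364] = s[4] = 2.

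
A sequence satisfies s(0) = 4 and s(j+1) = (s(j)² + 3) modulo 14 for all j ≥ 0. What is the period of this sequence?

6

Listing terms: s(0) = 4, s(1) = 5, s(2) = 0, s(3) = 3, s(4) = 12, s(5) = 7, s(6) = 10, s(7) = 5.
Since s(7) = s(1) = 5, the sequence is eventually periodic: after a pre-period of length 1 it cycles with period 6.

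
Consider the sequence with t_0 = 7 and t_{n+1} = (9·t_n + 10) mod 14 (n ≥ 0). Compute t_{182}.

Listing terms: t_0 = 7; t_1 = 3; t_2 = 9; t_3 = 7.
The sequence repeats with period 3.
(182 - 0) mod 3 = 2, so t_{182} = t_2 = 9.

9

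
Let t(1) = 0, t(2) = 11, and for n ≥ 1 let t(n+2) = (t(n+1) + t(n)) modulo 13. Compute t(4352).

4

t(1) = 0; t(2) = 11; t(3) = 11; t(4) = 9; t(5) = 7; t(6) = 3; t(7) = 10; t(8) = 0; t(9) = 10; t(10) = 10; t(11) = 7; t(12) = 4; t(13) = 11; t(14) = 2; t(15) = 0; t(16) = 2; t(17) = 2; t(18) = 4; t(19) = 6; t(20) = 10; t(21) = 3; t(22) = 0; t(23) = 3; t(24) = 3; t(25) = 6; t(26) = 9; t(27) = 2; t(28) = 11; t(29) = 0; t(30) = 11.
The sequence repeats with period 28.
(4352 - 1) mod 28 = 11, so t(4352) = t(12) = 4.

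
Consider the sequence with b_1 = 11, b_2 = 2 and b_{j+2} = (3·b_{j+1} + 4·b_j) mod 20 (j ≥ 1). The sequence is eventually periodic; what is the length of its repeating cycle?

10

Listing terms: b_1 = 11; b_2 = 2; b_3 = 10; b_4 = 18; b_5 = 14; b_6 = 14; b_7 = 18; b_8 = 10; b_9 = 2; b_{10} = 6; b_{11} = 6; b_{12} = 2; b_{13} = 10.
Since (b_{12}, b_{13}) = (b_2, b_3) = (2, 10) (two consecutive terms determine the rest), the sequence is eventually periodic: after a pre-period of length 1 it cycles with period 10.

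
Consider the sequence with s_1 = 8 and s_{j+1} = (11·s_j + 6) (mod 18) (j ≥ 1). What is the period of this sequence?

6

We have s_1 = 8; s_2 = 4; s_3 = 14; s_4 = 16; s_5 = 2; s_6 = 10; s_7 = 8.
The sequence repeats with period 6.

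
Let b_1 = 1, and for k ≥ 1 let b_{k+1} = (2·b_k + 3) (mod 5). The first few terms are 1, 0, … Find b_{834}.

Listing terms: b_1 = 1,  b_2 = 0,  b_3 = 3,  b_4 = 4,  b_5 = 1.
The sequence repeats with period 4.
(834 - 1) mod 4 = 1, so b_{834} = b_2 = 0.

0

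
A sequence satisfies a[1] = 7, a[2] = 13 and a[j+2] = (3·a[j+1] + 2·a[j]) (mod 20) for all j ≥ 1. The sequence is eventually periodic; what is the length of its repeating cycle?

24

Computing terms: a[1] = 7; a[2] = 13; a[3] = 13; a[4] = 5; a[5] = 1; a[6] = 13; a[7] = 1; a[8] = 9; a[9] = 9; a[10] = 5; a[11] = 13; a[12] = 9; a[13] = 13; a[14] = 17; a[15] = 17; a[16] = 5; a[17] = 9; a[18] = 17; a[19] = 9; a[20] = 1; a[21] = 1; a[22] = 5; a[23] = 17; a[24] = 1; a[25] = 17; a[26] = 13; a[27] = 13.
Since (a[26], a[27]) = (a[2], a[3]) = (13, 13) (two consecutive terms determine the rest), the sequence is eventually periodic: after a pre-period of length 1 it cycles with period 24.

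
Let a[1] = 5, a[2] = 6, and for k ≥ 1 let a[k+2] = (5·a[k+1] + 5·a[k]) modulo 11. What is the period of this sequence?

10

a[1] = 5, a[2] = 6, a[3] = 0, a[4] = 8, a[5] = 7, a[6] = 9, a[7] = 3, a[8] = 5, a[9] = 7, a[10] = 5, a[11] = 5, a[12] = 6.
The sequence repeats with period 10.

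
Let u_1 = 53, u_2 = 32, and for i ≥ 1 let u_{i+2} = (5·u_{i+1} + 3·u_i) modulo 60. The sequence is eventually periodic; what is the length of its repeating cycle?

24

Computing terms: u_1 = 53; u_2 = 32; u_3 = 19; u_4 = 11; u_5 = 52; u_6 = 53; u_7 = 1; u_8 = 44; u_9 = 43; u_{10} = 47; u_{11} = 4; u_{12} = 41; u_{13} = 37; u_{14} = 8; u_{15} = 31; u_{16} = 59; u_{17} = 28; u_{18} = 17; u_{19} = 49; u_{20} = 56; u_{21} = 7; u_{22} = 23; u_{23} = 16; u_{24} = 29; u_{25} = 13; u_{26} = 32; u_{27} = 19.
Since (u_{26}, u_{27}) = (u_2, u_3) = (32, 19) (two consecutive terms determine the rest), the sequence is eventually periodic: after a pre-period of length 1 it cycles with period 24.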